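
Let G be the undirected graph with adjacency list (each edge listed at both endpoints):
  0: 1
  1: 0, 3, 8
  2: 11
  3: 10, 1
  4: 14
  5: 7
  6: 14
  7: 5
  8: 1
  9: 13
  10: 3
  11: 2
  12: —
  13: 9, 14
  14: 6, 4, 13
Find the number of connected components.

Component: {12}
Component: {2, 11}
Component: {5, 7}
Component: {0, 1, 3, 8, 10}
Component: {4, 6, 9, 13, 14}

5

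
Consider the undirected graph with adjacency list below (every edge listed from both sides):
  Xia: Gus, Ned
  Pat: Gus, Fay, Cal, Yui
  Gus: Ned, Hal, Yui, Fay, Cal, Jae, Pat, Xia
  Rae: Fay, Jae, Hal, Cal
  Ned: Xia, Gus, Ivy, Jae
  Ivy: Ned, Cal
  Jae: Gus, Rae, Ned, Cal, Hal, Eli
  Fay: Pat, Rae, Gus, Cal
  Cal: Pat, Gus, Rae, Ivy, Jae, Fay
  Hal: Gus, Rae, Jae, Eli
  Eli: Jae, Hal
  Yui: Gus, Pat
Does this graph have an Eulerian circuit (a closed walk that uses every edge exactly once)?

Yes

Degrees: Xia:2, Pat:4, Gus:8, Rae:4, Ned:4, Ivy:2, Jae:6, Fay:4, Cal:6, Hal:4, Eli:2, Yui:2
Every vertex has even degree and the edges form a single connected piece, so an Eulerian circuit exists.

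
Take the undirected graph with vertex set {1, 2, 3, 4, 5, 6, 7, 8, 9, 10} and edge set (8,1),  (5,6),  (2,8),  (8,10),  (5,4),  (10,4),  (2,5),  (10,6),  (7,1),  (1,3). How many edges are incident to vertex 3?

Neighbors of 3: 1.

1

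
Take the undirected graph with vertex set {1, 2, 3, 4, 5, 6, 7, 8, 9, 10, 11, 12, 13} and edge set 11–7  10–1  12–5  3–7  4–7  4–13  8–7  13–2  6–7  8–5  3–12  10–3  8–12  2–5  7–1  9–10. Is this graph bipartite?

12-5-8-12 is an odd cycle (length 3), and a bipartite graph can contain only even cycles.

No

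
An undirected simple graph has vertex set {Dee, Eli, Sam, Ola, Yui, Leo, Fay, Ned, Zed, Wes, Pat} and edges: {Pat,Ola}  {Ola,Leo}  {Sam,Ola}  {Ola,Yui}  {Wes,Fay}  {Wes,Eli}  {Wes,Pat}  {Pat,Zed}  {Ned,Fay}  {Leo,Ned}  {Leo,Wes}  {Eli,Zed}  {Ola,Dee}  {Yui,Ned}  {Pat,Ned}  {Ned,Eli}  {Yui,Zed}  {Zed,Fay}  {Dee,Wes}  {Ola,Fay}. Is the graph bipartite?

A valid 2-coloring puts {Ola, Ned, Zed, Wes} on one side and {Dee, Eli, Sam, Yui, Leo, Fay, Pat} on the other; every edge crosses between the two sides.

Yes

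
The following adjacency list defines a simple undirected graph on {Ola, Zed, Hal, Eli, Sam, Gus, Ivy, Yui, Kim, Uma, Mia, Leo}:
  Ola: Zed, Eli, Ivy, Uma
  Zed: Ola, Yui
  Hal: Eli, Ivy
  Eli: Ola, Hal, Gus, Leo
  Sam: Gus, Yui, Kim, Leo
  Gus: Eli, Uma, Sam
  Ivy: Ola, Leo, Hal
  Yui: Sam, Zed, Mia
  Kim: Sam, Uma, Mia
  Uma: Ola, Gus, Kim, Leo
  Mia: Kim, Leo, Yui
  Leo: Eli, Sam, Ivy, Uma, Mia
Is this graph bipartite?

Yes

A valid 2-coloring puts {Zed, Eli, Sam, Ivy, Uma, Mia} on one side and {Ola, Hal, Gus, Yui, Kim, Leo} on the other; every edge crosses between the two sides.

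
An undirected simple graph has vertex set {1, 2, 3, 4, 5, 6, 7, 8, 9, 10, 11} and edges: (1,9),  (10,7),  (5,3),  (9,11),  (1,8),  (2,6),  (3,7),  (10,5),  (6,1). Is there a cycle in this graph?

Yes

|V| = 11, |E| = 9, number of components = 3.
One cycle is 3-7-10-5-3.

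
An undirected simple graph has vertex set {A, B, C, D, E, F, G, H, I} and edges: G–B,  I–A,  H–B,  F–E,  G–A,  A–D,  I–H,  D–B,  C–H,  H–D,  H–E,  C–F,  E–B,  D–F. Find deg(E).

Neighbors of E: B, F, H.

3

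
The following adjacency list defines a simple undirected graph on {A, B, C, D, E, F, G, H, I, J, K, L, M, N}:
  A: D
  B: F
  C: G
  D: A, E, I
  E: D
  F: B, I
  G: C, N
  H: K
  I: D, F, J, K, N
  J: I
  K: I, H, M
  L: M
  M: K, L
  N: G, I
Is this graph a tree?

Yes

|V| = 14, |E| = 13.
Connected and |E| = |V| - 1, which characterizes a tree.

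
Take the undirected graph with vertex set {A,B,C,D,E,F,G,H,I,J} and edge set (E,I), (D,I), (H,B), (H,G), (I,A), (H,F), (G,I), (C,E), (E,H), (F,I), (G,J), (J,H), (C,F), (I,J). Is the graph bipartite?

The cycle H-G-J-H has length 3, which is odd, so the graph is not bipartite.

No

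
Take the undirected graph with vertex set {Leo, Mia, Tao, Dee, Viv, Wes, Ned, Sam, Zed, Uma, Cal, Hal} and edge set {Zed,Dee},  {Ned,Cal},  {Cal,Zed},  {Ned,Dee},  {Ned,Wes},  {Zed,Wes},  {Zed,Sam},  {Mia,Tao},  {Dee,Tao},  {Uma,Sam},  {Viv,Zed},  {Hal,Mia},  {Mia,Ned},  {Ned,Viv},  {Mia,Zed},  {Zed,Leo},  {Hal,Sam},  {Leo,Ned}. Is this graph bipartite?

Yes

Partition the vertices as {Tao, Ned, Zed, Uma, Hal} vs {Leo, Mia, Dee, Viv, Wes, Sam, Cal}. Each listed edge has one endpoint in each part, so the graph is bipartite.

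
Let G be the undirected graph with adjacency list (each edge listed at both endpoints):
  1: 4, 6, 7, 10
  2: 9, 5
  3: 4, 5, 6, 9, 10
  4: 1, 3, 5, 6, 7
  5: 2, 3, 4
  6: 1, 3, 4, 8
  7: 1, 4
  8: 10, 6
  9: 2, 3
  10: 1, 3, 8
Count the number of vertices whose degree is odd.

4

Degrees: 1:4, 2:2, 3:5, 4:5, 5:3, 6:4, 7:2, 8:2, 9:2, 10:3
Odd-degree vertices: 3, 4, 5, 10.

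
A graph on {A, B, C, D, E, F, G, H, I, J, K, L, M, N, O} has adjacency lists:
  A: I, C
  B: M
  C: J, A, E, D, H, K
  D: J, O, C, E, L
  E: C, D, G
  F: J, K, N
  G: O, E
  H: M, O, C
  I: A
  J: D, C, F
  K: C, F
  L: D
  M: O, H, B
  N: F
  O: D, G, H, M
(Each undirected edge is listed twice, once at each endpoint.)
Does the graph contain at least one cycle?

The graph has 15 vertices, 20 edges, and 1 connected component.
Since 20 > 15 - 1, a cycle must exist; for instance C-H-M-O-G-E-C.

Yes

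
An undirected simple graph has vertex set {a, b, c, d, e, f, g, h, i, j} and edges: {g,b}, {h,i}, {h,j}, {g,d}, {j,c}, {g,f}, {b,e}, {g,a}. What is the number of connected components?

Component: {c, h, i, j}
Component: {a, b, d, e, f, g}

2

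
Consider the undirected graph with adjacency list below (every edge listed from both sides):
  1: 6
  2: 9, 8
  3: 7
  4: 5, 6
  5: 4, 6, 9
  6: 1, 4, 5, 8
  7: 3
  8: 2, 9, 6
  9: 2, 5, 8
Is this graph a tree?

No

|V| = 9, |E| = 10.
It splits into 2 components, so it cannot be a tree.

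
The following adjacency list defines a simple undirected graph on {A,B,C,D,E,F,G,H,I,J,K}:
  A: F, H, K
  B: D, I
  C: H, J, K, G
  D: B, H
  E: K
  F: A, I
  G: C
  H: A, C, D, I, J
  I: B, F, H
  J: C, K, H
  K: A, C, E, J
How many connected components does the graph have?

Component: {A, B, C, D, E, F, G, H, I, J, K}

1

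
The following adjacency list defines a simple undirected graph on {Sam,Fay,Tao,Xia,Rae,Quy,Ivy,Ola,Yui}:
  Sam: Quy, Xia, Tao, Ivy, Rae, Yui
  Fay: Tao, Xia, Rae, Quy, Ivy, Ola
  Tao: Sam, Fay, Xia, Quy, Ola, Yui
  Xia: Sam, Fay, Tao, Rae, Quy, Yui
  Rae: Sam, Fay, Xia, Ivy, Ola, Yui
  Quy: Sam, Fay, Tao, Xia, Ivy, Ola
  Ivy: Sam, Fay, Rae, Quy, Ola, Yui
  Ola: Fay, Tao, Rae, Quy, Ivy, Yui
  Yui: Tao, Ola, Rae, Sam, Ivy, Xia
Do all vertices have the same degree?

Yes

Degrees: Sam:6, Fay:6, Tao:6, Xia:6, Rae:6, Quy:6, Ivy:6, Ola:6, Yui:6
All degrees equal 6; the graph is regular.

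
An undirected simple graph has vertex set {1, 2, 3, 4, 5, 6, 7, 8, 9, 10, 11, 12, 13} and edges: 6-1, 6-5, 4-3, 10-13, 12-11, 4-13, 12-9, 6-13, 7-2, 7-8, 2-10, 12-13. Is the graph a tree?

The graph has 13 vertices and 12 edges.
It is connected with exactly 12 edges, hence acyclic — it is a tree.

Yes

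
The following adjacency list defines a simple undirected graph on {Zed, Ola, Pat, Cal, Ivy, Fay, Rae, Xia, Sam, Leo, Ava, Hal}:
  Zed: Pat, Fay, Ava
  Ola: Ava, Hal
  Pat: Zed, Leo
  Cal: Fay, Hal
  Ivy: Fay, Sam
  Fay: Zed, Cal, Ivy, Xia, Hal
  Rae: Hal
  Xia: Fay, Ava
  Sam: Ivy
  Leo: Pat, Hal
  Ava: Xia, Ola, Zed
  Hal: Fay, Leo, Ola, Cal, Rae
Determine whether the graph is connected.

A breadth-first search from Zed visits Zed, Fay, Pat, Ava, Hal, Ivy, Xia, Cal, Leo, Ola, Rae, Sam — all 12 vertices — so the graph is connected.

Yes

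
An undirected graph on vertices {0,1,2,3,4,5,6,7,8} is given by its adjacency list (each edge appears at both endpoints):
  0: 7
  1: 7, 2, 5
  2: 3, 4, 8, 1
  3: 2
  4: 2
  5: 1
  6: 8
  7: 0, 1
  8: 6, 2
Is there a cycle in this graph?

The graph has 9 vertices, 8 edges, and 1 connected component.
Since 8 = 9 - 1, the graph is a forest and contains no cycle.

No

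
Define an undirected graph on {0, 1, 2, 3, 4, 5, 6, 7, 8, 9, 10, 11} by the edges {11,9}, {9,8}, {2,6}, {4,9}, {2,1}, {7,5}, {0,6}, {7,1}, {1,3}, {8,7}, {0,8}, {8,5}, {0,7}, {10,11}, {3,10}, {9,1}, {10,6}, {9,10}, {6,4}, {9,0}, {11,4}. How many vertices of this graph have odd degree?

Degrees: 0:4, 1:4, 2:2, 3:2, 4:3, 5:2, 6:4, 7:4, 8:4, 9:6, 10:4, 11:3
Odd-degree vertices: 4, 11.

2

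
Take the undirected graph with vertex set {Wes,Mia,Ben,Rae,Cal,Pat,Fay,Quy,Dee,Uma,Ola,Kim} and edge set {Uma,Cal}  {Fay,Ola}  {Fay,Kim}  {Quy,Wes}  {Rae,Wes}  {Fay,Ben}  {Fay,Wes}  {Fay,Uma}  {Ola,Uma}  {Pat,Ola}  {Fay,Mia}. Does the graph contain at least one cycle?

The graph has 12 vertices, 11 edges, and 2 connected components.
Since 11 > 12 - 2, a cycle must exist; for instance Fay-Ola-Uma-Fay.

Yes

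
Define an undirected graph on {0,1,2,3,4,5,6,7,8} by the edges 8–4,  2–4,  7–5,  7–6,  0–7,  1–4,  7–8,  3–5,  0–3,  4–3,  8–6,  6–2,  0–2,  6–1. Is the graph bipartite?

The cycle 6-7-8-6 has length 3, which is odd, so the graph is not bipartite.

No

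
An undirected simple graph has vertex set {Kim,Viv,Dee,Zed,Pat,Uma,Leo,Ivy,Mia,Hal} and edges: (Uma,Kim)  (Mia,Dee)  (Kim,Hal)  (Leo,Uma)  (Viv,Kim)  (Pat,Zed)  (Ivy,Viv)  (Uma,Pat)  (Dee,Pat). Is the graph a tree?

|V| = 10, |E| = 9.
It is connected with exactly 9 edges, hence acyclic — it is a tree.

Yes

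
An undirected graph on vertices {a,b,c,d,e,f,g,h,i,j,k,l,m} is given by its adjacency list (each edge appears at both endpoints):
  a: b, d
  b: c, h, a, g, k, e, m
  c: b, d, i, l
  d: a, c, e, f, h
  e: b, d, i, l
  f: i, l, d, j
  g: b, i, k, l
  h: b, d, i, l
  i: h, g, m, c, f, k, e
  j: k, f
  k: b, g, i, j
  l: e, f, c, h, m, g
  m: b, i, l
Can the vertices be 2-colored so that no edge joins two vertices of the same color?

No

The cycle g-k-i-g has length 3, which is odd, so the graph is not bipartite.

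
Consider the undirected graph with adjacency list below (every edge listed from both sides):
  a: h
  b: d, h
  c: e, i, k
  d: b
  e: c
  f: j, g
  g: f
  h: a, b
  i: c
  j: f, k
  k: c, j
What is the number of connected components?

Component: {a, b, d, h}
Component: {c, e, f, g, i, j, k}

2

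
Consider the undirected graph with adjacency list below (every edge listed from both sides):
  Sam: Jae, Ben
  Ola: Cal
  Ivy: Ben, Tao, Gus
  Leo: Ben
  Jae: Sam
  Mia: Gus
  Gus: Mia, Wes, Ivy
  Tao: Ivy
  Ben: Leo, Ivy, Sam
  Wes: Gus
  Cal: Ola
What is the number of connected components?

Component: {Ola, Cal}
Component: {Sam, Ivy, Leo, Jae, Mia, Gus, Tao, Ben, Wes}

2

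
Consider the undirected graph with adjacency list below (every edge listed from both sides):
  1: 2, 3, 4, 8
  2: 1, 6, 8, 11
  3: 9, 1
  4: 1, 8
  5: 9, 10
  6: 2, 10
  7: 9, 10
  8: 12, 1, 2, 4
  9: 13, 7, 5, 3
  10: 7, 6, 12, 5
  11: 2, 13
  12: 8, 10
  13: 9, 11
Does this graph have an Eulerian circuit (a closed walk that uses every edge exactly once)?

Yes

Degrees: 1:4, 2:4, 3:2, 4:2, 5:2, 6:2, 7:2, 8:4, 9:4, 10:4, 11:2, 12:2, 13:2
Every vertex has even degree and the edges form a single connected piece, so an Eulerian circuit exists.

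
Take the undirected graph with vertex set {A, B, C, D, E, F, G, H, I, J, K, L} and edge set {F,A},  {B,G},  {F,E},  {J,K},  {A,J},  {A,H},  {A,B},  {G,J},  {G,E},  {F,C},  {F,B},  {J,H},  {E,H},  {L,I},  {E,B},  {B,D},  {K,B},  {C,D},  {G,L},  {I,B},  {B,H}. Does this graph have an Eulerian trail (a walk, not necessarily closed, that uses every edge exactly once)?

Degrees: A:4, B:8, C:2, D:2, E:4, F:4, G:4, H:4, I:2, J:4, K:2, L:2
Odd-degree vertices: none (0 total).
The non-isolated vertices are connected and exactly 0 have odd degree, so an Eulerian trail exists.

Yes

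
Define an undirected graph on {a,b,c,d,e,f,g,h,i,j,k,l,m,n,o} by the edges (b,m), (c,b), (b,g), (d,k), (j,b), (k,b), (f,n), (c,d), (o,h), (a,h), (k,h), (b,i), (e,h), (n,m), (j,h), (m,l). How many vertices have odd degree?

Degrees: a:1, b:6, c:2, d:2, e:1, f:1, g:1, h:5, i:1, j:2, k:3, l:1, m:3, n:2, o:1
Odd-degree vertices: a, e, f, g, h, i, k, l, m, o.

10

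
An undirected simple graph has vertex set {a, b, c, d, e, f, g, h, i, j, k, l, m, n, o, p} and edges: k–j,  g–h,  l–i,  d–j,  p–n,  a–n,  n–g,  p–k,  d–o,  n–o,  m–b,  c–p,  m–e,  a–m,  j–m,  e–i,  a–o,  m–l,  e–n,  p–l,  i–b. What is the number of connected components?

Component: {f}
Component: {a, b, c, d, e, g, h, i, j, k, l, m, n, o, p}

2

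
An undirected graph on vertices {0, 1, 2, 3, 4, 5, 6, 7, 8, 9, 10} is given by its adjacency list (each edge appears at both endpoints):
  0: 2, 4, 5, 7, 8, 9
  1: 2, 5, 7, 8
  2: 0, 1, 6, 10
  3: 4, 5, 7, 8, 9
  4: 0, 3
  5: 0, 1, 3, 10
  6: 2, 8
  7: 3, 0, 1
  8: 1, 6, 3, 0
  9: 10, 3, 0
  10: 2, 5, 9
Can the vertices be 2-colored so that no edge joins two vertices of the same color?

Yes

Color {2, 4, 5, 7, 8, 9} black and {0, 1, 3, 6, 10} white. No edge joins two same-colored vertices, so the graph is bipartite.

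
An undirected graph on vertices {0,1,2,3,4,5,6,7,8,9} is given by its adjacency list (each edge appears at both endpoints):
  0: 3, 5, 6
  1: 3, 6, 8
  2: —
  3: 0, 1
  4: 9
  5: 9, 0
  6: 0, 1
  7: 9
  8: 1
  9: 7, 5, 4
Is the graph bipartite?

A valid 2-coloring puts {2, 3, 4, 5, 6, 7, 8} on one side and {0, 1, 9} on the other; every edge crosses between the two sides.

Yes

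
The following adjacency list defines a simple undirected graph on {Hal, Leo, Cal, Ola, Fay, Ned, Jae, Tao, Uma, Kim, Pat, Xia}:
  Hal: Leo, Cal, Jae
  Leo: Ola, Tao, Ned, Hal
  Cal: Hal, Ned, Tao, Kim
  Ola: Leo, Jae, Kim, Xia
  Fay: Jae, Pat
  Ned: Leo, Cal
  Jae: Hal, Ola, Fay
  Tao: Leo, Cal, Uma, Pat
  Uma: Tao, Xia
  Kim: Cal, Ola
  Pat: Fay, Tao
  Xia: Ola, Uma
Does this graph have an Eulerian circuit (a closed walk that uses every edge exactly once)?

No

Degrees: Hal:3, Leo:4, Cal:4, Ola:4, Fay:2, Ned:2, Jae:3, Tao:4, Uma:2, Kim:2, Pat:2, Xia:2
Hal, Jae have odd degree; an Eulerian circuit needs every degree to be even, so none exists.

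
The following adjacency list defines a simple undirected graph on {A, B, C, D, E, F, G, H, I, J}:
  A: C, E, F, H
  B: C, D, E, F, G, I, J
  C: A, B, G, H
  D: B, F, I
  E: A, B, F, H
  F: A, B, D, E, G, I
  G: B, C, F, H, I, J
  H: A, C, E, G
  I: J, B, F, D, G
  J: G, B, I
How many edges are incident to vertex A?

4

Neighbors of A: C, E, F, H.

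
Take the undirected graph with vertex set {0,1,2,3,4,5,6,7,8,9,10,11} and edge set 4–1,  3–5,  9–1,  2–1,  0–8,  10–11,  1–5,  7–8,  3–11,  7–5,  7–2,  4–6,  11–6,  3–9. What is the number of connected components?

1

Component: {0, 1, 2, 3, 4, 5, 6, 7, 8, 9, 10, 11}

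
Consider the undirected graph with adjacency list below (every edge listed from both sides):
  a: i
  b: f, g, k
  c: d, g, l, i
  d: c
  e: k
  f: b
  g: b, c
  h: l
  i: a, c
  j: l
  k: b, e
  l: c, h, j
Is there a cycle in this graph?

No

The graph has 12 vertices, 11 edges, and 1 connected component.
Since 11 = 12 - 1, the graph is a forest and contains no cycle.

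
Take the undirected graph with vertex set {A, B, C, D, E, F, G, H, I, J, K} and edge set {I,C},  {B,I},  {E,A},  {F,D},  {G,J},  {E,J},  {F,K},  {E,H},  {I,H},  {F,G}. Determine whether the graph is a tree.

Yes

The graph has 11 vertices and 10 edges.
Connected and |E| = |V| - 1, which characterizes a tree.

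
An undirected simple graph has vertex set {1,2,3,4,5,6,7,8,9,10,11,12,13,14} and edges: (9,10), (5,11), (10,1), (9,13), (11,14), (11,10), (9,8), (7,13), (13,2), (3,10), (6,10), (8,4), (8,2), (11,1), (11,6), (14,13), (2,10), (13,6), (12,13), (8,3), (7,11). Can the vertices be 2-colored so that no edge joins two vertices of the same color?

11-1-10-11 is an odd cycle (length 3), and a bipartite graph can contain only even cycles.

No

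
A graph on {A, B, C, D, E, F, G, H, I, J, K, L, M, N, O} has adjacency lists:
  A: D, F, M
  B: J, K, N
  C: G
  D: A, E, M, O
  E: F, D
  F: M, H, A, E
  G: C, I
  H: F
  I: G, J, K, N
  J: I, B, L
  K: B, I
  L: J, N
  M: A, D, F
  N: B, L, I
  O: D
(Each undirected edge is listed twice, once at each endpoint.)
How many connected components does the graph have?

2

Component: {A, D, E, F, H, M, O}
Component: {B, C, G, I, J, K, L, N}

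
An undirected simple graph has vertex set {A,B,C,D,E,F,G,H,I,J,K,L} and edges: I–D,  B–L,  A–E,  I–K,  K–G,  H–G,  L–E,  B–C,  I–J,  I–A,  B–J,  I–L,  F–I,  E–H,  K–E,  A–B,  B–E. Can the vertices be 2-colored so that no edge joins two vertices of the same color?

E-B-L-E is an odd cycle (length 3), and a bipartite graph can contain only even cycles.

No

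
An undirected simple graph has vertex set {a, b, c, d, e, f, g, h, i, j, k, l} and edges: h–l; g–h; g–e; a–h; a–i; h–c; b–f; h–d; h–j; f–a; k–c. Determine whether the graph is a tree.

The graph has 12 vertices and 11 edges.
Connected and |E| = |V| - 1, which characterizes a tree.

Yes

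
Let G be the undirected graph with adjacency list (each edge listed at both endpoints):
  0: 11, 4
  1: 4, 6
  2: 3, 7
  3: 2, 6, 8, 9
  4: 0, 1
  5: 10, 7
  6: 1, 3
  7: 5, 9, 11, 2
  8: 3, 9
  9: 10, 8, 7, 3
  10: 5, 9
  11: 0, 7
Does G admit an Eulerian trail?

Yes

Degrees: 0:2, 1:2, 2:2, 3:4, 4:2, 5:2, 6:2, 7:4, 8:2, 9:4, 10:2, 11:2
Odd-degree vertices: none (0 total).
The non-isolated vertices are connected and exactly 0 have odd degree, so an Eulerian trail exists.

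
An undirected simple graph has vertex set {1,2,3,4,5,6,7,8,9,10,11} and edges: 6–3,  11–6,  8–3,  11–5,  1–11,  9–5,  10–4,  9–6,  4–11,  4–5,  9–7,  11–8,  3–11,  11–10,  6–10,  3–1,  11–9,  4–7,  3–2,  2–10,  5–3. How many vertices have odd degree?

0

Degrees: 1:2, 2:2, 3:6, 4:4, 5:4, 6:4, 7:2, 8:2, 9:4, 10:4, 11:8
Odd-degree vertices: none.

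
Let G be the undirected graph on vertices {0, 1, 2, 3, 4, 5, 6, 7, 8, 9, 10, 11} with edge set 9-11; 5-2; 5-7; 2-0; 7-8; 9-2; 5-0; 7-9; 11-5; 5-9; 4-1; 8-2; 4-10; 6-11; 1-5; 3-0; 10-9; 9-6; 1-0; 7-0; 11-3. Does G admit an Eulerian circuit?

No

Degrees: 0:5, 1:3, 2:4, 3:2, 4:2, 5:6, 6:2, 7:4, 8:2, 9:6, 10:2, 11:4
0, 1 have odd degree; an Eulerian circuit needs every degree to be even, so none exists.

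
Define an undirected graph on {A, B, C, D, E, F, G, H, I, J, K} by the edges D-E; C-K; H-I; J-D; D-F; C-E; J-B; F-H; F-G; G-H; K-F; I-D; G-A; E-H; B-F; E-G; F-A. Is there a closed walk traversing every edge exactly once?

Degrees: A:2, B:2, C:2, D:4, E:4, F:6, G:4, H:4, I:2, J:2, K:2
All degrees are even and the non-isolated vertices are connected — an Eulerian circuit exists.

Yes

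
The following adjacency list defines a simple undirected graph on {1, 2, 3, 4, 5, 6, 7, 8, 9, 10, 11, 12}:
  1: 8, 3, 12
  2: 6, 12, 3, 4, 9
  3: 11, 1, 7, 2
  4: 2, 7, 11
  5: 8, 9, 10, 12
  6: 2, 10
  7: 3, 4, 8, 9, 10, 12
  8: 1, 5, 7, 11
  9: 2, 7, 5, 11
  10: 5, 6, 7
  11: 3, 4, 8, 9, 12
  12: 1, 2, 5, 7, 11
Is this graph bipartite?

The cycle 7-10-6-2-12-7 has length 5, which is odd, so the graph is not bipartite.

No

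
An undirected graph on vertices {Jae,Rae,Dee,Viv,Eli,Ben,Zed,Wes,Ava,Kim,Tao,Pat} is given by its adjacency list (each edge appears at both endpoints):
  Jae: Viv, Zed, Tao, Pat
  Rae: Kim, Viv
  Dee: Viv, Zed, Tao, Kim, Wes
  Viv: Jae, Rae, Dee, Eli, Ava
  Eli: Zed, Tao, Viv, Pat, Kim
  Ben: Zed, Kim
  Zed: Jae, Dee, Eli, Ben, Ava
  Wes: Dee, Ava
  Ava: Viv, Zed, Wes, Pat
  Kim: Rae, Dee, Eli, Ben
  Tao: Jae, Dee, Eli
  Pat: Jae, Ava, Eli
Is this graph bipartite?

A valid 2-coloring puts {Viv, Zed, Wes, Kim, Tao, Pat} on one side and {Jae, Rae, Dee, Eli, Ben, Ava} on the other; every edge crosses between the two sides.

Yes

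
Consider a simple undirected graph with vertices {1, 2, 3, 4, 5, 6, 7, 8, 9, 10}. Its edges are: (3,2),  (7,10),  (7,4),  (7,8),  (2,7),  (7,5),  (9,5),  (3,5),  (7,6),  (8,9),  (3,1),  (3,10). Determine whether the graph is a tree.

No

The graph has 10 vertices and 12 edges.
A tree on 10 vertices has exactly 9 edges; this graph has 12, so it contains a cycle and is not a tree.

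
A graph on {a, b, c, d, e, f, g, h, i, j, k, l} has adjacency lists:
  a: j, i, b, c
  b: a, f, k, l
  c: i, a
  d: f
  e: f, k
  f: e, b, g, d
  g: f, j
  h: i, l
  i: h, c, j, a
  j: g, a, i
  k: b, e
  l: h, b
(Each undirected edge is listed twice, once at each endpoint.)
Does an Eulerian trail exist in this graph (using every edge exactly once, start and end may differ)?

Degrees: a:4, b:4, c:2, d:1, e:2, f:4, g:2, h:2, i:4, j:3, k:2, l:2
Odd-degree vertices: d, j (2 total).
With 2 odd-degree vertices and all edges in one connected piece, an Eulerian trail exists (from d to j).

Yes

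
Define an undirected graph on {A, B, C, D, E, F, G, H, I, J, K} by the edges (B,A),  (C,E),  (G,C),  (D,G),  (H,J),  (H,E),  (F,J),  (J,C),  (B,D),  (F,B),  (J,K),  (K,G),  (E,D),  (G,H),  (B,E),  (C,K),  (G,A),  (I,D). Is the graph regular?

No

Degrees: A:2, B:4, C:4, D:4, E:4, F:2, G:5, H:3, I:1, J:4, K:3
Vertex I has degree 1 while G has degree 5, so the graph is not regular.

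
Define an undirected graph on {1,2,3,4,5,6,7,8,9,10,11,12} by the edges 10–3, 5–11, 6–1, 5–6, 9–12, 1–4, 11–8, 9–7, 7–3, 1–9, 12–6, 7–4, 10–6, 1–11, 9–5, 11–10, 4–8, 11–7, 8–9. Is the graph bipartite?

A valid 2-coloring puts {2, 3, 4, 6, 9, 11} on one side and {1, 5, 7, 8, 10, 12} on the other; every edge crosses between the two sides.

Yes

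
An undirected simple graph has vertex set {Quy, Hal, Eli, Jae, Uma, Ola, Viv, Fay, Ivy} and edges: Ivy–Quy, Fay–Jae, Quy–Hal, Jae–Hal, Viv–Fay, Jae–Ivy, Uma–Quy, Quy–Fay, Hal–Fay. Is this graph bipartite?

No

Fay-Hal-Jae-Fay is an odd cycle (length 3), and a bipartite graph can contain only even cycles.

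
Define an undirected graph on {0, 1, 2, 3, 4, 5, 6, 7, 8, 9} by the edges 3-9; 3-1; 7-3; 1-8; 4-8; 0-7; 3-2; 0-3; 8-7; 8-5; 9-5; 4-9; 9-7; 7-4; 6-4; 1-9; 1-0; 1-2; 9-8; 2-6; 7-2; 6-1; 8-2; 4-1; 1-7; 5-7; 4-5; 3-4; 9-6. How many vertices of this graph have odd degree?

4

Degrees: 0:3, 1:8, 2:5, 3:6, 4:7, 5:4, 6:4, 7:8, 8:6, 9:7
Odd-degree vertices: 0, 2, 4, 9.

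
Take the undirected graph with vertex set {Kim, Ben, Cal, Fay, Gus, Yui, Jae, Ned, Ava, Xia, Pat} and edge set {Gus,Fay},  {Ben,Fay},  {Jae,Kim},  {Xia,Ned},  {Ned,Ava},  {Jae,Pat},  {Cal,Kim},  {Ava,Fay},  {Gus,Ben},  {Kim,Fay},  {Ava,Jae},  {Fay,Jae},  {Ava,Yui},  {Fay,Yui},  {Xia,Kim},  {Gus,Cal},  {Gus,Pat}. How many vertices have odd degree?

0

Degrees: Kim:4, Ben:2, Cal:2, Fay:6, Gus:4, Yui:2, Jae:4, Ned:2, Ava:4, Xia:2, Pat:2
Odd-degree vertices: none.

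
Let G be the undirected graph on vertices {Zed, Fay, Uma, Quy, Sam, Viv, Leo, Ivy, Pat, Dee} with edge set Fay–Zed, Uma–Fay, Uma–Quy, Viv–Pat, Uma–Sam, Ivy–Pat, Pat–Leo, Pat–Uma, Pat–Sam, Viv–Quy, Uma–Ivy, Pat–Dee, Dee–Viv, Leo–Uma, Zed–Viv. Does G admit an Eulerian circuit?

Degrees: Zed:2, Fay:2, Uma:6, Quy:2, Sam:2, Viv:4, Leo:2, Ivy:2, Pat:6, Dee:2
All degrees are even and the non-isolated vertices are connected — an Eulerian circuit exists.

Yes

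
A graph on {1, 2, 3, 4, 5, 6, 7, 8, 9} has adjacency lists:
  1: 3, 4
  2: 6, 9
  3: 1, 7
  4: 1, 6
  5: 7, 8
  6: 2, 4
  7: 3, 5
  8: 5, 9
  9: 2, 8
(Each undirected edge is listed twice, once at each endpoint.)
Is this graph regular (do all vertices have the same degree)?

Degrees: 1:2, 2:2, 3:2, 4:2, 5:2, 6:2, 7:2, 8:2, 9:2
All degrees equal 2; the graph is regular.

Yes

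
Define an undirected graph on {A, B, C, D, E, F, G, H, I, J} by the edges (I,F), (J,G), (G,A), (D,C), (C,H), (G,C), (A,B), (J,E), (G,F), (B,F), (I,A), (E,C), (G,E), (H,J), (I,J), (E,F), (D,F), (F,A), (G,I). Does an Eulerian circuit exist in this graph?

Degrees: A:4, B:2, C:4, D:2, E:4, F:6, G:6, H:2, I:4, J:4
Every vertex has even degree and the edges form a single connected piece, so an Eulerian circuit exists.

Yes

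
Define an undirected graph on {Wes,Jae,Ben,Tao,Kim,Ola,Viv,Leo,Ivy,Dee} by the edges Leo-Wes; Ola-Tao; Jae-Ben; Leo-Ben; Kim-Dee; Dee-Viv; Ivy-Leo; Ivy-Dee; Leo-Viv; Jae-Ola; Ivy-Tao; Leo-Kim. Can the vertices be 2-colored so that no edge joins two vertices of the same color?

A valid 2-coloring puts {Jae, Tao, Leo, Dee} on one side and {Wes, Ben, Kim, Ola, Viv, Ivy} on the other; every edge crosses between the two sides.

Yes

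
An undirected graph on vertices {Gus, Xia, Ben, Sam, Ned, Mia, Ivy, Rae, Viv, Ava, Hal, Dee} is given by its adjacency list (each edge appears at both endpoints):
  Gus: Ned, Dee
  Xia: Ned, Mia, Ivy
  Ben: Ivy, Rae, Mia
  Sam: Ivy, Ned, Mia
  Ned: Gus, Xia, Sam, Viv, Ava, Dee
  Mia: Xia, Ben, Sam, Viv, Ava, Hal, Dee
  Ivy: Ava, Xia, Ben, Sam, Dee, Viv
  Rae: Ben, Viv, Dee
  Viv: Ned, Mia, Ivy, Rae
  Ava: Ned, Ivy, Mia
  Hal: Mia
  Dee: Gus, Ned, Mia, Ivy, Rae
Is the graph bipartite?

No

Ned-Gus-Dee-Ned is an odd cycle (length 3), and a bipartite graph can contain only even cycles.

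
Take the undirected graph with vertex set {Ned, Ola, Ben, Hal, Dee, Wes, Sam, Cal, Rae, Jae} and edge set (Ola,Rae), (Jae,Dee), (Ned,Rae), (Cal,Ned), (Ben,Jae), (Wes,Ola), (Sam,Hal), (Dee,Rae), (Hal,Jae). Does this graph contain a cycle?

The graph has 10 vertices, 9 edges, and 1 connected component.
Since 9 = 10 - 1, the graph is a forest and contains no cycle.

No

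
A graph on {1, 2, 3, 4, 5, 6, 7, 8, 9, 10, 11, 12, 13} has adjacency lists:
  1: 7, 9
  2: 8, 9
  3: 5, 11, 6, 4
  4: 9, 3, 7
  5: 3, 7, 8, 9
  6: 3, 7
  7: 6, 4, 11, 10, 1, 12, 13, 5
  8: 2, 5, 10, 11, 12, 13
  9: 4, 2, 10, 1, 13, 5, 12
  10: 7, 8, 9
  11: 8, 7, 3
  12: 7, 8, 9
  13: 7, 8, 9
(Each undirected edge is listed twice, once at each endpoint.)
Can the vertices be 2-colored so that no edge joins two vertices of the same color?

Color {3, 7, 8, 9} black and {1, 2, 4, 5, 6, 10, 11, 12, 13} white. No edge joins two same-colored vertices, so the graph is bipartite.

Yes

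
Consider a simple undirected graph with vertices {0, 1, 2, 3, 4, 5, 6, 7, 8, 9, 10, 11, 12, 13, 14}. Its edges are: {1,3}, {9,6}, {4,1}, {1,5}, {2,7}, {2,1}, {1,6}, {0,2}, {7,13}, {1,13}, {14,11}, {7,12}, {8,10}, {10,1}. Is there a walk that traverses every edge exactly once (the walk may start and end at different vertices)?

No

Degrees: 0:1, 1:7, 2:3, 3:1, 4:1, 5:1, 6:2, 7:3, 8:1, 9:1, 10:2, 11:1, 12:1, 13:2, 14:1
Odd-degree vertices: 0, 1, 2, 3, 4, 5, 7, 8, 9, 11, 12, 14 (12 total).
An Eulerian trail requires 0 or 2 odd-degree vertices; here there are 12.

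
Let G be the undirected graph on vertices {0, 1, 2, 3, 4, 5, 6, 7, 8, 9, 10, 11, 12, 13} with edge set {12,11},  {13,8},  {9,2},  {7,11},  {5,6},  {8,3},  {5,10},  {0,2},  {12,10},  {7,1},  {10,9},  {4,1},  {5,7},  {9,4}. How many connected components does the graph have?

Component: {3, 8, 13}
Component: {0, 1, 2, 4, 5, 6, 7, 9, 10, 11, 12}

2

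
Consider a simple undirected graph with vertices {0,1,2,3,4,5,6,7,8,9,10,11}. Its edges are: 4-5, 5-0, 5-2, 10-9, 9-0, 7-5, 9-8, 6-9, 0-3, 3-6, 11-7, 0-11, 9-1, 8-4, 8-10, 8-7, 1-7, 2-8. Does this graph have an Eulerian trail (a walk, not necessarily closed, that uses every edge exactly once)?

Yes

Degrees: 0:4, 1:2, 2:2, 3:2, 4:2, 5:4, 6:2, 7:4, 8:5, 9:5, 10:2, 11:2
Odd-degree vertices: 8, 9 (2 total).
With 2 odd-degree vertices and all edges in one connected piece, an Eulerian trail exists (from 8 to 9).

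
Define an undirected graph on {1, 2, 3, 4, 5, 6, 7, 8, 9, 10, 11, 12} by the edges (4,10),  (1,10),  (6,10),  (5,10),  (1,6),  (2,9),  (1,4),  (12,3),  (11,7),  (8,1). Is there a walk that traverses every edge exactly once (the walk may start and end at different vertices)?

Degrees: 1:4, 2:1, 3:1, 4:2, 5:1, 6:2, 7:1, 8:1, 9:1, 10:4, 11:1, 12:1
Odd-degree vertices: 2, 3, 5, 7, 8, 9, 11, 12 (8 total).
An Eulerian trail requires 0 or 2 odd-degree vertices; here there are 8.

No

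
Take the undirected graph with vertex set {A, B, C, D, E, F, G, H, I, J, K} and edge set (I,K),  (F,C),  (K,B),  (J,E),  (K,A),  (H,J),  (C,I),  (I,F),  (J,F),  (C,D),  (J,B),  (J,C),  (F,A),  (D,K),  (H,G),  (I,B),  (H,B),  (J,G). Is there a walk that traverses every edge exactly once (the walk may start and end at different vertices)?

Yes

Degrees: A:2, B:4, C:4, D:2, E:1, F:4, G:2, H:3, I:4, J:6, K:4
Odd-degree vertices: E, H (2 total).
The non-isolated vertices are connected and exactly 2 have odd degree, so an Eulerian trail exists (from E to H).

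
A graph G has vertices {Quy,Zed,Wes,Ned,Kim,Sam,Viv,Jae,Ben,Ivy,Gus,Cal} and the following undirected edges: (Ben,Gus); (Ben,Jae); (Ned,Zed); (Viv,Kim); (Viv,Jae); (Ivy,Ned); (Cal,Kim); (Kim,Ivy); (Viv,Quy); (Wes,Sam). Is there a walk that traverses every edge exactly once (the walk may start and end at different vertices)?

Degrees: Quy:1, Zed:1, Wes:1, Ned:2, Kim:3, Sam:1, Viv:3, Jae:2, Ben:2, Ivy:2, Gus:1, Cal:1
Odd-degree vertices: Quy, Zed, Wes, Kim, Sam, Viv, Gus, Cal (8 total).
An Eulerian trail requires 0 or 2 odd-degree vertices; here there are 8.

No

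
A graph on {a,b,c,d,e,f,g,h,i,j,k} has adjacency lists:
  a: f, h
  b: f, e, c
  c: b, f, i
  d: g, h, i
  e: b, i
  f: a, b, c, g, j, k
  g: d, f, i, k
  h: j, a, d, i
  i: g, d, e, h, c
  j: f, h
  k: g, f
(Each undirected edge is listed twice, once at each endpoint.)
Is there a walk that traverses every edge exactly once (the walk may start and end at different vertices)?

No

Degrees: a:2, b:3, c:3, d:3, e:2, f:6, g:4, h:4, i:5, j:2, k:2
Odd-degree vertices: b, c, d, i (4 total).
An Eulerian trail requires 0 or 2 odd-degree vertices; here there are 4.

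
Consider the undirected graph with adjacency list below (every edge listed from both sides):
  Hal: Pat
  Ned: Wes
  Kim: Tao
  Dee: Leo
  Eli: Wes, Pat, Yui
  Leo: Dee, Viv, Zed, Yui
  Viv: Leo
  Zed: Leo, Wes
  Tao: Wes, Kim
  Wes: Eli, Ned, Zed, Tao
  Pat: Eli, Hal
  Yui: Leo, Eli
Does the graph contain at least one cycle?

Yes

|V| = 12, |E| = 12, number of components = 1.
One cycle is Eli-Wes-Zed-Leo-Yui-Eli.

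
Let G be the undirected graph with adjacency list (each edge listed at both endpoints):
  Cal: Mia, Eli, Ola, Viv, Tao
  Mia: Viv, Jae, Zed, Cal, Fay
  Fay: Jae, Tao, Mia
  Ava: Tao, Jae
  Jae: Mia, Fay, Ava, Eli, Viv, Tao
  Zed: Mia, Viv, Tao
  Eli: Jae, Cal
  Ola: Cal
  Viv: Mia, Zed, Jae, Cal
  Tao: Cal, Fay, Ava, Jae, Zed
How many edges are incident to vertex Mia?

5

Neighbors of Mia: Cal, Fay, Jae, Zed, Viv.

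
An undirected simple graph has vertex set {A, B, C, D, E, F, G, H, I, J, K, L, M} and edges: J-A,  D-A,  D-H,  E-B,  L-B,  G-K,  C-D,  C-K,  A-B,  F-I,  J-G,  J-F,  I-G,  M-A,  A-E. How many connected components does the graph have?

1

Component: {A, B, C, D, E, F, G, H, I, J, K, L, M}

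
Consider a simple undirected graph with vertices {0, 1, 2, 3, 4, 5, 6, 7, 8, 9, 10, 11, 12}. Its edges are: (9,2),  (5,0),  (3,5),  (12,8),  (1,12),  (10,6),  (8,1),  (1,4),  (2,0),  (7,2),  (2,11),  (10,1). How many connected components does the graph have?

2

Component: {1, 4, 6, 8, 10, 12}
Component: {0, 2, 3, 5, 7, 9, 11}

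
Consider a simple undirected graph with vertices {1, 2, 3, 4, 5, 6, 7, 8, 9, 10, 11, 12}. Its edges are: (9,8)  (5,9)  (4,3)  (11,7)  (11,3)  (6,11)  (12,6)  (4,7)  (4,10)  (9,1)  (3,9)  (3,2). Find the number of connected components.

1

Component: {1, 2, 3, 4, 5, 6, 7, 8, 9, 10, 11, 12}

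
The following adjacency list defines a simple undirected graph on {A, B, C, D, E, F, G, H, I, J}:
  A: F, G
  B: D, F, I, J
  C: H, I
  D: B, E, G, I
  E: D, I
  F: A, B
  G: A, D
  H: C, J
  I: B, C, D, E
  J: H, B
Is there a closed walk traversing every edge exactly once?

Yes

Degrees: A:2, B:4, C:2, D:4, E:2, F:2, G:2, H:2, I:4, J:2
All degrees are even and the non-isolated vertices are connected — an Eulerian circuit exists.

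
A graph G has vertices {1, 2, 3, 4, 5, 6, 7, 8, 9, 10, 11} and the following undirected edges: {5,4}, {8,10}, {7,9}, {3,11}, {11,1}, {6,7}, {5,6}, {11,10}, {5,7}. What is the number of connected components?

3

Component: {2}
Component: {1, 3, 8, 10, 11}
Component: {4, 5, 6, 7, 9}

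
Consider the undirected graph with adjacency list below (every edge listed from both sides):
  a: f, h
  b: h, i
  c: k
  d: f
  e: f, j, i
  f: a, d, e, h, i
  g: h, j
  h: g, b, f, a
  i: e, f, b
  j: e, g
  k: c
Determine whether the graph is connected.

Component: {c, k}
Component: {a, b, d, e, f, g, h, i, j}
There are 2 separate components, so the graph is not connected.

No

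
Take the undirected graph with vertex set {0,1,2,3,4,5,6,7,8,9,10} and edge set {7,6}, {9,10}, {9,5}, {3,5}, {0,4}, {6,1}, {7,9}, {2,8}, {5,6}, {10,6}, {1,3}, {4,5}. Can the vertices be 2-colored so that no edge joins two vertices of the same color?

Yes

Partition the vertices as {3, 4, 6, 8, 9} vs {0, 1, 2, 5, 7, 10}. Each listed edge has one endpoint in each part, so the graph is bipartite.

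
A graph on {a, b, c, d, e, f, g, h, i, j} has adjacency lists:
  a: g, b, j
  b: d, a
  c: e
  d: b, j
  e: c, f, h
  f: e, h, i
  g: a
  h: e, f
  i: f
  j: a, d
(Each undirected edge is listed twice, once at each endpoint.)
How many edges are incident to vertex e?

3

Neighbors of e: c, f, h.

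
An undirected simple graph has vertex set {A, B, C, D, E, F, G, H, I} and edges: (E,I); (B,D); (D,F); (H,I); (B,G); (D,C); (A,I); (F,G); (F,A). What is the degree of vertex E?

Neighbors of E: I.

1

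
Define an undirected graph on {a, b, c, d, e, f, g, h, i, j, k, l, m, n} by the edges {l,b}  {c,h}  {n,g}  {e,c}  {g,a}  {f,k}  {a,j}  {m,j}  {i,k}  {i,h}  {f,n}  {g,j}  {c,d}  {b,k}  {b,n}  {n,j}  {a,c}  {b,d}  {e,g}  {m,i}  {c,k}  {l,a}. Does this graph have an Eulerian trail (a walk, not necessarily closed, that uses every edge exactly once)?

Degrees: a:4, b:4, c:5, d:2, e:2, f:2, g:4, h:2, i:3, j:4, k:4, l:2, m:2, n:4
Odd-degree vertices: c, i (2 total).
With 2 odd-degree vertices and all edges in one connected piece, an Eulerian trail exists (from c to i).

Yes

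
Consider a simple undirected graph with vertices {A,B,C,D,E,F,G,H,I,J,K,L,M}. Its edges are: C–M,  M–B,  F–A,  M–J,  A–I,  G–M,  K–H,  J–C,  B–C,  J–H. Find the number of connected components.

5

Component: {D}
Component: {E}
Component: {L}
Component: {A, F, I}
Component: {B, C, G, H, J, K, M}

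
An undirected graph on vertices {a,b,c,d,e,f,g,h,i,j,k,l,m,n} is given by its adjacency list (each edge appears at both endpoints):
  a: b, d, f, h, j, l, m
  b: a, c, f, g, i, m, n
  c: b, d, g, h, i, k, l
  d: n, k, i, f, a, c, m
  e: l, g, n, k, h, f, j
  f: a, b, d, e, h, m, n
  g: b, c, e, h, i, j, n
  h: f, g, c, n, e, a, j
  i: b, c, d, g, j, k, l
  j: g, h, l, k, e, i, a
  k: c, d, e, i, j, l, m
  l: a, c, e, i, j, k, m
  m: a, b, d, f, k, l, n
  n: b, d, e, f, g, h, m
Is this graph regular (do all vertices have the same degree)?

Degrees: a:7, b:7, c:7, d:7, e:7, f:7, g:7, h:7, i:7, j:7, k:7, l:7, m:7, n:7
Every vertex has degree 7, so the graph is 7-regular.

Yes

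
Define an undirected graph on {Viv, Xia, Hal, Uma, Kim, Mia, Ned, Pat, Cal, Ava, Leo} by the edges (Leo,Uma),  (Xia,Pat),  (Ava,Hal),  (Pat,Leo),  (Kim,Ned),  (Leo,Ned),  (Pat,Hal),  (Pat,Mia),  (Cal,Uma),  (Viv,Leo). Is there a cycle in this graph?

The graph has 11 vertices, 10 edges, and 1 connected component.
A forest on 11 vertices with 1 component has exactly 10 edges, which matches — so no cycle.

No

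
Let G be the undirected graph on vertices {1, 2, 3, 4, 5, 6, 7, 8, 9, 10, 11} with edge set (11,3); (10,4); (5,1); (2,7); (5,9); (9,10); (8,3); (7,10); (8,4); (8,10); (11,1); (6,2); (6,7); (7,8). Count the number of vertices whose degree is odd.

0

Degrees: 1:2, 2:2, 3:2, 4:2, 5:2, 6:2, 7:4, 8:4, 9:2, 10:4, 11:2
Odd-degree vertices: none.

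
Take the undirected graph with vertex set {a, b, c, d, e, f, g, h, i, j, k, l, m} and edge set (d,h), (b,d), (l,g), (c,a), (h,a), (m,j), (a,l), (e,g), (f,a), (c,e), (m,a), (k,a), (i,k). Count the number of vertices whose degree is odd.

4

Degrees: a:6, b:1, c:2, d:2, e:2, f:1, g:2, h:2, i:1, j:1, k:2, l:2, m:2
Odd-degree vertices: b, f, i, j.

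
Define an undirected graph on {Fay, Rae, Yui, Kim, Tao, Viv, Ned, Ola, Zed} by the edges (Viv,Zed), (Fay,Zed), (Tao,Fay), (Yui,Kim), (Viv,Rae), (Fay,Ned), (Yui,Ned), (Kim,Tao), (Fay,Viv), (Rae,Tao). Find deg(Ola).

0

Ola has no neighbors.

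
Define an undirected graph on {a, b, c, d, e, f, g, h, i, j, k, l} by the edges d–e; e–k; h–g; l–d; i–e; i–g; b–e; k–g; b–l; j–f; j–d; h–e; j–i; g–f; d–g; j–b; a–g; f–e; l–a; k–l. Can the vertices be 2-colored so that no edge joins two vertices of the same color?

Partition the vertices as {c, e, g, j, l} vs {a, b, d, f, h, i, k}. Each listed edge has one endpoint in each part, so the graph is bipartite.

Yes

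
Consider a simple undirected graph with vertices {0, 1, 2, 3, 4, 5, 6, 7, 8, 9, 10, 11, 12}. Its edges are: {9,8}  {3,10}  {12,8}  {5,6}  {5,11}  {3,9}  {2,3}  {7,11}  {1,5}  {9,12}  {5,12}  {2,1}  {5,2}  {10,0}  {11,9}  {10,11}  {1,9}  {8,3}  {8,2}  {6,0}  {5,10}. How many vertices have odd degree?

4

Degrees: 0:2, 1:3, 2:4, 3:4, 4:0, 5:6, 6:2, 7:1, 8:4, 9:5, 10:4, 11:4, 12:3
Odd-degree vertices: 1, 7, 9, 12.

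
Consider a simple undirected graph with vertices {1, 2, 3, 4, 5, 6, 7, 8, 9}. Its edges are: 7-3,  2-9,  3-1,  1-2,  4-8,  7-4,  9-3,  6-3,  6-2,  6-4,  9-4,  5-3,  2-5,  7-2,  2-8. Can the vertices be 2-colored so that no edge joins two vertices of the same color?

Partition the vertices as {2, 3, 4} vs {1, 5, 6, 7, 8, 9}. Each listed edge has one endpoint in each part, so the graph is bipartite.

Yes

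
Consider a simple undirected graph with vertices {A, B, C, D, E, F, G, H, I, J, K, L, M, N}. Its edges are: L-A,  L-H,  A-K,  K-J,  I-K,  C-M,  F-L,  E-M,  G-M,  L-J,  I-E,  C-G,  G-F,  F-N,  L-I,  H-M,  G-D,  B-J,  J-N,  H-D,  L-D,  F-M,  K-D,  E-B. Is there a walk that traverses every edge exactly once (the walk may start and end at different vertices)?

No

Degrees: A:2, B:2, C:2, D:4, E:3, F:4, G:4, H:3, I:3, J:4, K:4, L:6, M:5, N:2
Odd-degree vertices: E, H, I, M (4 total).
An Eulerian trail requires 0 or 2 odd-degree vertices; here there are 4.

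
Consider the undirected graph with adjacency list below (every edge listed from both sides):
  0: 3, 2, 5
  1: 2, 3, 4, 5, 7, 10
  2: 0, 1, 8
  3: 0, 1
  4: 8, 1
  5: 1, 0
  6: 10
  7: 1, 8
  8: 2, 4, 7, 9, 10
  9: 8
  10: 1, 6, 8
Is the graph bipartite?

Partition the vertices as {2, 3, 4, 5, 7, 9, 10} vs {0, 1, 6, 8}. Each listed edge has one endpoint in each part, so the graph is bipartite.

Yes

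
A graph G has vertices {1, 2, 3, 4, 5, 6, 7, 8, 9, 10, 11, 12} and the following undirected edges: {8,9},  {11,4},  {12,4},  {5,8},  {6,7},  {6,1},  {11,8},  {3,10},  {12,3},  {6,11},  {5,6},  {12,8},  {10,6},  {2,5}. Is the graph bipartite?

Yes

Partition the vertices as {2, 3, 4, 6, 8} vs {1, 5, 7, 9, 10, 11, 12}. Each listed edge has one endpoint in each part, so the graph is bipartite.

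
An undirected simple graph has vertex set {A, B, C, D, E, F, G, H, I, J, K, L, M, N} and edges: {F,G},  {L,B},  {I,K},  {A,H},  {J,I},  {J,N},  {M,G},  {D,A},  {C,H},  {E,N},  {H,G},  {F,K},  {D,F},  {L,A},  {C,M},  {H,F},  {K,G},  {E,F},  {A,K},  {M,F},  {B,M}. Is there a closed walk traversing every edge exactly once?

Degrees: A:4, B:2, C:2, D:2, E:2, F:6, G:4, H:4, I:2, J:2, K:4, L:2, M:4, N:2
All degrees are even and the non-isolated vertices are connected — an Eulerian circuit exists.

Yes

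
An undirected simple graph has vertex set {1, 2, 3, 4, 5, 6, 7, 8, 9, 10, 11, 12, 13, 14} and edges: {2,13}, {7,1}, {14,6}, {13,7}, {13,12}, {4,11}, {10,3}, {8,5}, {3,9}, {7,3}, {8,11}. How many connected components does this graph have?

3

Component: {6, 14}
Component: {4, 5, 8, 11}
Component: {1, 2, 3, 7, 9, 10, 12, 13}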